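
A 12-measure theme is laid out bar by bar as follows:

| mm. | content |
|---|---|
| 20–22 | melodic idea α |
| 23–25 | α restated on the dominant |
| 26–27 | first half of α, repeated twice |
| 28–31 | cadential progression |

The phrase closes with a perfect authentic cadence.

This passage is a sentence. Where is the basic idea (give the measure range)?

The presentation of a sentence is the basic idea (mm. 20–22) plus its repetition (mm. 23–25); the basic idea is therefore mm. 20–22.

measures 20–22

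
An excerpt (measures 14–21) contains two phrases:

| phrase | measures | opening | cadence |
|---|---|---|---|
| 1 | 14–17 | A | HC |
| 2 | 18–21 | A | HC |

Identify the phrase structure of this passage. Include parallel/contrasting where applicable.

repeated phrase

Both phrases have the same opening (A) and the same cadence (half cadence): the second is a restatement, not a consequent, so this is a repeated phrase rather than a period.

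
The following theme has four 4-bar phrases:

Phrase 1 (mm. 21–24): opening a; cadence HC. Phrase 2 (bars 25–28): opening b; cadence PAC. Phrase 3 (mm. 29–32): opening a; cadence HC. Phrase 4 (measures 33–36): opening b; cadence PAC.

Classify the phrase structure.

repeated period

The cadence pattern HC–PAC–HC–PAC is weak–strong twice, and phrases 3–4 restate phrases 1–2: a period heard twice, not a double period (which would end weakly at phrase 2).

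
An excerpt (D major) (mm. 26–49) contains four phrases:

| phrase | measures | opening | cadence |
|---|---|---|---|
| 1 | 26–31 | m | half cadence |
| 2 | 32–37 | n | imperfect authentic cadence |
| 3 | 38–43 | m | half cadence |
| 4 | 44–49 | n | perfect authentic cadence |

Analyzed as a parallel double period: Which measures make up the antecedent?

In a double period the four phrases pair into a large antecedent (phrases 1–2, ending imperfect authentic cadence) and a large consequent (phrases 3–4, ending perfect authentic cadence). The antecedent spans bars 26-37.

measures 26–37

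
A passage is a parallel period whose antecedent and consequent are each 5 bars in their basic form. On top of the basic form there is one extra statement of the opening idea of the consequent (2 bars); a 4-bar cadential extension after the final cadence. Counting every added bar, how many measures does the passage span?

16 measures

Basic parallel period: 5 + 5 = 10 bars.
10 (basic form) + 2 (extra statement) + 4 (cadential extension) = 16.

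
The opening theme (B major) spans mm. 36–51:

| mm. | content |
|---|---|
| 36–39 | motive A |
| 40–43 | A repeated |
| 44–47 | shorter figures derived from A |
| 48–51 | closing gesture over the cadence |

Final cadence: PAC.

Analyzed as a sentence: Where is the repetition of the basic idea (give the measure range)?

measures 40–43

The presentation of a sentence is the basic idea (measures 36-39) plus its repetition (bars 40–43); the repetition of the basic idea is therefore mm. 40–43.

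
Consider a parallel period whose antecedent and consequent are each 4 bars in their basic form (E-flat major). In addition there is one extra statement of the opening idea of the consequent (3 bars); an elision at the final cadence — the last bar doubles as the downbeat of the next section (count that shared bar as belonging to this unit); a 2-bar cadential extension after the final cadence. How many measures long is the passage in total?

Basic parallel period: 4 + 4 = 8 bars.
8 (basic form) + 3 (extra statement) + 2 (cadential extension) = 13.
The elision shares a bar with the next section but does not change this unit's count.

13 measures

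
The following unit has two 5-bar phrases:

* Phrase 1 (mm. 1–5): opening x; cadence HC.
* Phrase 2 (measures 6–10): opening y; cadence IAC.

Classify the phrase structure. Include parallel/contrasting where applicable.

contrasting period

Phrase 1 ends with a half cadence (weaker) and phrase 2 with an imperfect authentic cadence (stronger): antecedent + consequent = a period.
The two phrases open with different material (x / y), so the period is contrasting.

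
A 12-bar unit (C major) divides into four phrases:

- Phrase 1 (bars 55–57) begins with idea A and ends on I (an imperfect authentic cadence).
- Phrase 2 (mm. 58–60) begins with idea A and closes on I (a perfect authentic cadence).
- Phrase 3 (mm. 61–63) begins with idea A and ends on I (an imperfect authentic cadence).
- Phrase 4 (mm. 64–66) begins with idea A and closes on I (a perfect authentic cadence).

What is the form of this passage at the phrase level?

The cadence pattern IAC–PAC–IAC–PAC is weak–strong twice, and phrases 3–4 restate phrases 1–2: a period heard twice, not a double period (which would end weakly at phrase 2).

repeated period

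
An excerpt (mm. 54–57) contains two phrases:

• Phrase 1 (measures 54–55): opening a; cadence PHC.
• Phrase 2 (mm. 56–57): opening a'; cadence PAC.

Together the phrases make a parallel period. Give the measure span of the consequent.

The phrase ending with the weaker cadence (Phrygian half cadence) is the antecedent; the one ending more conclusively (perfect authentic cadence) is the consequent. The consequent is measures 56–57.

measures 56–57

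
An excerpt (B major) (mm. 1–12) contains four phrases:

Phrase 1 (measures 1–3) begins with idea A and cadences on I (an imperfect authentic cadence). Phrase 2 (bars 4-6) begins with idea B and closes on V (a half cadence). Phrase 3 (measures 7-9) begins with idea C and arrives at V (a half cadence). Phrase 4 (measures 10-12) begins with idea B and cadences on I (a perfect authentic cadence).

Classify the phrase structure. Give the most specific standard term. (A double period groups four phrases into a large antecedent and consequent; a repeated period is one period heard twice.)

Four phrases in two halves: the first half (mm. 1–6) ends with a half cadence, the second (mm. 7–12) with a perfect authentic cadence — a large antecedent–consequent pair, i.e. a double period.
Phrase 3 begins with different material from phrase 1, making it contrasting.

contrasting double period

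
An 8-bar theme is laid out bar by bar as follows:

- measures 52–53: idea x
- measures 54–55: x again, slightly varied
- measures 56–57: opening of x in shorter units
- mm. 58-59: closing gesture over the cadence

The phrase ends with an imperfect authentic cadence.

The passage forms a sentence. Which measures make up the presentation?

measures 52–55

The presentation of a sentence is the basic idea (bars 52–53) plus its repetition (measures 54–55); the presentation is therefore mm. 52-55.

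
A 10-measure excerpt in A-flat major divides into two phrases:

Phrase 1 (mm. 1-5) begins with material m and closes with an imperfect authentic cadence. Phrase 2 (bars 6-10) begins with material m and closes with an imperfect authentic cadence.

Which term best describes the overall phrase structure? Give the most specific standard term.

Both phrases have the same opening (m) and the same cadence (imperfect authentic cadence): the second is a restatement, not a consequent, so this is a repeated phrase rather than a period.

repeated phrase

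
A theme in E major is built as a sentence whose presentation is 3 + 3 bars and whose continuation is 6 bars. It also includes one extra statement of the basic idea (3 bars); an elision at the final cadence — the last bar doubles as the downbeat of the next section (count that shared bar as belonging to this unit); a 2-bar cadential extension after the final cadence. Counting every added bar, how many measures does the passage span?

17 measures

Basic sentence: 3 + 3 + 6 = 12 bars.
12 (basic form) + 3 (extra statement) + 2 (cadential extension) = 17.
The elision shares a bar with the next section but does not change this unit's count.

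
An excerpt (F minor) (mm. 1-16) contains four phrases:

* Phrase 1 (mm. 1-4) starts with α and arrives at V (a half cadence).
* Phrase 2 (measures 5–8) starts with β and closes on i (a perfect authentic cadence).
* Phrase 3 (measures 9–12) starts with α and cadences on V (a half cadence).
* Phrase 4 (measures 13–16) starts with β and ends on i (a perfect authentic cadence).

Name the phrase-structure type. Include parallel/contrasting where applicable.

The cadence pattern HC–PAC–HC–PAC is weak–strong twice, and phrases 3–4 restate phrases 1–2: a period heard twice, not a double period (which would end weakly at phrase 2).

repeated period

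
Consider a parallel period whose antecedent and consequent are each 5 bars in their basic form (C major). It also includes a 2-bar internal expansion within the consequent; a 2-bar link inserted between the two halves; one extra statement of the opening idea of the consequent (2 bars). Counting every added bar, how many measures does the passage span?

Basic parallel period: 5 + 5 = 10 bars.
10 (basic form) + 2 (internal expansion) + 2 (link) + 2 (extra statement) = 16.

16 measures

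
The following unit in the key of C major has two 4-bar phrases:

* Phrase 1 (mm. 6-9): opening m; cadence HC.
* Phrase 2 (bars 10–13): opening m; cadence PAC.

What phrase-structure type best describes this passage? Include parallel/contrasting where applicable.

Phrase 1 ends with a half cadence (weaker) and phrase 2 with a perfect authentic cadence (stronger): antecedent + consequent = a period.
The two phrases open with the same material (m / m), so the period is parallel.

parallel period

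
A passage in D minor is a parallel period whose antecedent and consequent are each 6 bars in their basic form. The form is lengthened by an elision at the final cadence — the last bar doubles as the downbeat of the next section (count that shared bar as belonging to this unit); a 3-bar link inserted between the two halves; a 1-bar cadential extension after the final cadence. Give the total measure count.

Basic parallel period: 6 + 6 = 12 bars.
12 (basic form) + 3 (link) + 1 (cadential extension) = 16.
The elision shares a bar with the next section but does not change this unit's count.

16 measures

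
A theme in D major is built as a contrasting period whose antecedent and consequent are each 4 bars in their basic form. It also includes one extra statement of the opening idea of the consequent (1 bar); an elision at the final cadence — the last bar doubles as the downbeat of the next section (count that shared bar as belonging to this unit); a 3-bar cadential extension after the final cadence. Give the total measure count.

12 measures

Basic contrasting period: 4 + 4 = 8 bars.
8 (basic form) + 1 (extra statement) + 3 (cadential extension) = 12.
The elision shares a bar with the next section but does not change this unit's count.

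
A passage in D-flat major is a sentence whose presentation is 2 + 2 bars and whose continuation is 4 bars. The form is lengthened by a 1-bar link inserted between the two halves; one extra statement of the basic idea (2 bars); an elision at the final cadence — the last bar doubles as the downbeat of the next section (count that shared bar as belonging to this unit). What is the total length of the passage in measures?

11 measures

Basic sentence: 2 + 2 + 4 = 8 bars.
8 (basic form) + 1 (link) + 2 (extra statement) = 11.
The elision shares a bar with the next section but does not change this unit's count.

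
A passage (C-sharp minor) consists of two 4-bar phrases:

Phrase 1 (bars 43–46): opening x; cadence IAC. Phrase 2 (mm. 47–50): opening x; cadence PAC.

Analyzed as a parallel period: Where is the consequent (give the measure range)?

The antecedent is the phrase ending with the weaker cadence (imperfect authentic cadence, phrase 1) and the consequent the one ending more conclusively (perfect authentic cadence, phrase 2); the consequent is mm. 47–50.

measures 47–50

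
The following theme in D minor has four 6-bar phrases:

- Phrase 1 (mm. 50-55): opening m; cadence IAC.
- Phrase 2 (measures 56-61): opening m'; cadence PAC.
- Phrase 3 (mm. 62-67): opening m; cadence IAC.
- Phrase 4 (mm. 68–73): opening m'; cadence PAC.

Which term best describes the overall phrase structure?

repeated period

The cadence pattern IAC–PAC–IAC–PAC is weak–strong twice, and phrases 3–4 restate phrases 1–2: a period heard twice, not a double period (which would end weakly at phrase 2).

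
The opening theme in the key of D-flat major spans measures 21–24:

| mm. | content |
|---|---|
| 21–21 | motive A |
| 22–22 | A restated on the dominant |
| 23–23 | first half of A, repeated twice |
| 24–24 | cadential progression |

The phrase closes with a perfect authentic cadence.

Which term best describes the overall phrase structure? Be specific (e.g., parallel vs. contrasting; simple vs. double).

sentence

Basic idea (m. 21) + its repetition (m. 22) form the presentation; fragmentation and cadence (mm. 23-24) form the continuation — the 4-bar whole is a sentence.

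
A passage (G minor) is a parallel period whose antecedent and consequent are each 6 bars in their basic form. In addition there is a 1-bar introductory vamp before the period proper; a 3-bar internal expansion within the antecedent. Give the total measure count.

16 measures

Basic parallel period: 6 + 6 = 12 bars.
12 (basic form) + 1 (introduction) + 3 (internal expansion) = 16.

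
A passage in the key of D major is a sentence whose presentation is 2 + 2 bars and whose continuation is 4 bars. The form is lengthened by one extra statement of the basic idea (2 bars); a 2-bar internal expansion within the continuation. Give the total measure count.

12 measures

Basic sentence: 2 + 2 + 4 = 8 bars.
8 (basic form) + 2 (extra statement) + 2 (internal expansion) = 12.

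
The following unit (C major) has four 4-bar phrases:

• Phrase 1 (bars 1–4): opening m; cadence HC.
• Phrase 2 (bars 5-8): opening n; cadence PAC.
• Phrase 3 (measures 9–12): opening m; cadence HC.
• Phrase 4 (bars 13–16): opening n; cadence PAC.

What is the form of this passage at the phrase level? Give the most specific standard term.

repeated period

The cadence pattern HC–PAC–HC–PAC is weak–strong twice, and phrases 3–4 restate phrases 1–2: a period heard twice, not a double period (which would end weakly at phrase 2).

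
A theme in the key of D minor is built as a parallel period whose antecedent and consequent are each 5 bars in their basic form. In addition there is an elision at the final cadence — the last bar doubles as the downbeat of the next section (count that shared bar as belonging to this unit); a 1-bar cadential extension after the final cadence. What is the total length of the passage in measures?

11 measures

Basic parallel period: 5 + 5 = 10 bars.
10 (basic form) + 1 (cadential extension) = 11.
The elision shares a bar with the next section but does not change this unit's count.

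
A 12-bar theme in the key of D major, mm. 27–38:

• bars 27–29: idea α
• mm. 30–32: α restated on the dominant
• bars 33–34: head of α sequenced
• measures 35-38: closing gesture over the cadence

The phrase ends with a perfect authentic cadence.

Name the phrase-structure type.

Basic idea (bars 27–29) + its repetition (bars 30–32) form the presentation; fragmentation and cadence (mm. 33–38) form the continuation — the 12-bar whole is a sentence.

sentence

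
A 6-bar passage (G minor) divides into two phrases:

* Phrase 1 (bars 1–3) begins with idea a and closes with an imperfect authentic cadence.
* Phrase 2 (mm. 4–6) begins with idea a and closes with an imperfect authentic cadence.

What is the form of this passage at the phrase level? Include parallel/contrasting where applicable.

Both phrases have the same opening (a) and the same cadence (imperfect authentic cadence): the second is a restatement, not a consequent, so this is a repeated phrase rather than a period.

repeated phrase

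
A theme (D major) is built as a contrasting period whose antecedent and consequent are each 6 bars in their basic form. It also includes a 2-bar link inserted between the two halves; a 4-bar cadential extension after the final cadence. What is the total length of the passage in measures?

Basic contrasting period: 6 + 6 = 12 bars.
12 (basic form) + 2 (link) + 4 (cadential extension) = 18.

18 measures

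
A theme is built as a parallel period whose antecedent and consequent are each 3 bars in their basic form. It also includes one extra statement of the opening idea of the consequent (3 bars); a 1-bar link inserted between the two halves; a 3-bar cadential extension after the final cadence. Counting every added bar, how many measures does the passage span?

Basic parallel period: 3 + 3 = 6 bars.
6 (basic form) + 3 (extra statement) + 1 (link) + 3 (cadential extension) = 13.

13 measures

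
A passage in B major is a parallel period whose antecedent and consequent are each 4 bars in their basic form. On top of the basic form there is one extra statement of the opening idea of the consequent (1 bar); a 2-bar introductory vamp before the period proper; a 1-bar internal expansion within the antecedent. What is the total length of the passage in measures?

Basic parallel period: 4 + 4 = 8 bars.
8 (basic form) + 1 (extra statement) + 2 (introduction) + 1 (internal expansion) = 12.

12 measures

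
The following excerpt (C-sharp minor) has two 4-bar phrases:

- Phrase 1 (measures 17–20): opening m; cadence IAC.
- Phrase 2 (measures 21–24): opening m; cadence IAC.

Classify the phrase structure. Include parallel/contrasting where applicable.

Both phrases have the same opening (m) and the same cadence (imperfect authentic cadence): the second is a restatement, not a consequent, so this is a repeated phrase rather than a period.

repeated phrase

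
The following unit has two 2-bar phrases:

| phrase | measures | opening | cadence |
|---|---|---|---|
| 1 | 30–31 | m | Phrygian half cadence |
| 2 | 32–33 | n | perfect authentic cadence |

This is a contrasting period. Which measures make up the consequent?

measures 32–33

The phrase ending with the weaker cadence (Phrygian half cadence) is the antecedent; the one ending more conclusively (perfect authentic cadence) is the consequent. The consequent is measures 32–33.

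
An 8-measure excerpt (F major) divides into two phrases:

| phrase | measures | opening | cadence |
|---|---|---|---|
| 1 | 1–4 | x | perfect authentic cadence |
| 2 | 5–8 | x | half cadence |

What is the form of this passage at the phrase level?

The second phrase closes with a half cadence, which is not stronger than the first phrase's perfect authentic cadence; without a weak→strong cadential pair there is no antecedent–consequent relationship, so this is a phrase group rather than a period.

phrase group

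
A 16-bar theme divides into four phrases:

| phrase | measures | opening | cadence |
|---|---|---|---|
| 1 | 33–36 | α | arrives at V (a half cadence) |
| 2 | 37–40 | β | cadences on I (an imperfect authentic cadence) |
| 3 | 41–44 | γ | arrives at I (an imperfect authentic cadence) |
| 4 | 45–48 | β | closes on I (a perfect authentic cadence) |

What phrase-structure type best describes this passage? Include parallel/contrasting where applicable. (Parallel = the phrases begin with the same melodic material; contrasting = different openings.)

Four phrases in two halves: the first half (measures 33–40) ends with an imperfect authentic cadence, the second (measures 41-48) with a perfect authentic cadence — a large antecedent–consequent pair, i.e. a double period.
Phrase 3 begins with different material from phrase 1, making it contrasting.

contrasting double period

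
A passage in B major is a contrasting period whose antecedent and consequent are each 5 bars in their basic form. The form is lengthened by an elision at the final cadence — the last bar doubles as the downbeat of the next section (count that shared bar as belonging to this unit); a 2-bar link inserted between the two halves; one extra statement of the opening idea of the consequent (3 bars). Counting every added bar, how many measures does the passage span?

Basic contrasting period: 5 + 5 = 10 bars.
10 (basic form) + 2 (link) + 3 (extra statement) = 15.
The elision shares a bar with the next section but does not change this unit's count.

15 measures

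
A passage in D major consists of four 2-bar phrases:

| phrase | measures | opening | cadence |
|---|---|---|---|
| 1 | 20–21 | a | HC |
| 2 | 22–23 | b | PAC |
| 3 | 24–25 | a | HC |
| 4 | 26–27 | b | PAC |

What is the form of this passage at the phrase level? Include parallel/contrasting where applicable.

The cadence pattern HC–PAC–HC–PAC is weak–strong twice, and phrases 3–4 restate phrases 1–2: a period heard twice, not a double period (which would end weakly at phrase 2).

repeated period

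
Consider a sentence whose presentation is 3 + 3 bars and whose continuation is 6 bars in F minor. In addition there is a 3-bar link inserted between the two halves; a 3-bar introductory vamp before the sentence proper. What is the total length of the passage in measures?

Basic sentence: 3 + 3 + 6 = 12 bars.
12 (basic form) + 3 (link) + 3 (introduction) = 18.

18 measures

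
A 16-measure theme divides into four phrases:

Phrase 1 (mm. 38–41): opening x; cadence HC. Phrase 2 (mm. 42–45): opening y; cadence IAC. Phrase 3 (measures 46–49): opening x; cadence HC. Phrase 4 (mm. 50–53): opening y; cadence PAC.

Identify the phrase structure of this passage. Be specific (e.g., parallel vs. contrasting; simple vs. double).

parallel double period

Four phrases in two halves: the first half (bars 38-45) ends with an imperfect authentic cadence, the second (bars 46–53) with a perfect authentic cadence — a large antecedent–consequent pair, i.e. a double period.
Phrase 3 begins with the same material as phrase 1, making it parallel.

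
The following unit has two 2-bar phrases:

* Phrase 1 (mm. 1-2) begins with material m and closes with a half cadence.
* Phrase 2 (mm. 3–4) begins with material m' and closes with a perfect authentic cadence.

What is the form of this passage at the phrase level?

parallel period

Phrase 1 ends with a half cadence (weaker) and phrase 2 with a perfect authentic cadence (stronger): antecedent + consequent = a period.
The two phrases open with the same material (m / m'), so the period is parallel.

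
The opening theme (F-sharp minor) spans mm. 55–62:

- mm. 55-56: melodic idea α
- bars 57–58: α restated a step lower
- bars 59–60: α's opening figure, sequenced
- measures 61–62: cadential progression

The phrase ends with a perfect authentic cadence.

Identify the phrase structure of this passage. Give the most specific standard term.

sentence

Basic idea (measures 55–56) + its repetition (bars 57–58) form the presentation; fragmentation and cadence (mm. 59–62) form the continuation — the 8-bar whole is a sentence.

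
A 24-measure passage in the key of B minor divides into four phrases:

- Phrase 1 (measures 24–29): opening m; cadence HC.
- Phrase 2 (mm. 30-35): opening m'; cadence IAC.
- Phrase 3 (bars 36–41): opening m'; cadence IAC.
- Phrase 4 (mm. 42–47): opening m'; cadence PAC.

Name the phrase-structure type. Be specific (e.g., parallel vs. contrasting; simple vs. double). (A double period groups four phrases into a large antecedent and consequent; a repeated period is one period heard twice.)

Four phrases in two halves: the first half (bars 24–35) ends with an imperfect authentic cadence, the second (mm. 36–47) with a perfect authentic cadence — a large antecedent–consequent pair, i.e. a double period.
Phrase 3 begins with the same material as phrase 1, making it parallel.

parallel double period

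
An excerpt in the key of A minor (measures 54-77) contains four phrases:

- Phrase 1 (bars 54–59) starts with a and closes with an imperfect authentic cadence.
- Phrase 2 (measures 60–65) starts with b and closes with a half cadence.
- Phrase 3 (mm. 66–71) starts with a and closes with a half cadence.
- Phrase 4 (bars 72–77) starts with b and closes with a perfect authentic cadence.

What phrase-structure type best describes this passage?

parallel double period

Four phrases in two halves: the first half (measures 54-65) ends with a half cadence, the second (mm. 66–77) with a perfect authentic cadence — a large antecedent–consequent pair, i.e. a double period.
Phrase 3 begins with the same material as phrase 1, making it parallel.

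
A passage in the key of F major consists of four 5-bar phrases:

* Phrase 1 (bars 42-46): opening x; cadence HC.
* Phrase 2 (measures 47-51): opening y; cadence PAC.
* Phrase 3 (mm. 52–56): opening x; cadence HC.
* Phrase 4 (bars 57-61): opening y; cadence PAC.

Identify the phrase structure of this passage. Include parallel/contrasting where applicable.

The cadence pattern HC–PAC–HC–PAC is weak–strong twice, and phrases 3–4 restate phrases 1–2: a period heard twice, not a double period (which would end weakly at phrase 2).

repeated period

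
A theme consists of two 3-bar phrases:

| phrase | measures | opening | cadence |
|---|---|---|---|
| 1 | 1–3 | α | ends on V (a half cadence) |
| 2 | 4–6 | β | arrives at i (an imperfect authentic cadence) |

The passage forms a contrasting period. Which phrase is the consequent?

phrase 2

The phrase ending with the weaker cadence (half cadence) is the antecedent; the one ending more conclusively (imperfect authentic cadence) is the consequent. The consequent is phrase 2.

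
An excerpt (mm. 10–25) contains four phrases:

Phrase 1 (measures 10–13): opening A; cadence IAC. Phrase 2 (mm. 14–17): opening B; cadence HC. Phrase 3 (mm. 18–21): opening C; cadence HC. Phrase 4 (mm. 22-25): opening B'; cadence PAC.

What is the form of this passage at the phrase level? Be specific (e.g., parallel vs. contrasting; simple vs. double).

Four phrases in two halves: the first half (mm. 10-17) ends with a half cadence, the second (mm. 18-25) with a perfect authentic cadence — a large antecedent–consequent pair, i.e. a double period.
Phrase 3 begins with different material from phrase 1, making it contrasting.

contrasting double period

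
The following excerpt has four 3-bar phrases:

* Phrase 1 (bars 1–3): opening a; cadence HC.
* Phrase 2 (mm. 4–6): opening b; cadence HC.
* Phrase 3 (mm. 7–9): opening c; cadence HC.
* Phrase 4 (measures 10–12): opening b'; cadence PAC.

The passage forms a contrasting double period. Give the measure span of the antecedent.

In a double period the first pair of phrases (ending half cadence) is the large antecedent and the second pair (ending perfect authentic cadence) is the large consequent; the antecedent is measures 1–6.

measures 1–6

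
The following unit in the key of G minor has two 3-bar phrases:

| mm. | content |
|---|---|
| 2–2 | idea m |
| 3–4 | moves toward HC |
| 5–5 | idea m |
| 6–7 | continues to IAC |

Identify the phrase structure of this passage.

Phrase 1 ends with a half cadence (weaker) and phrase 2 with an imperfect authentic cadence (stronger): antecedent + consequent = a period.
The two phrases open with the same material (m / m), so the period is parallel.

parallel period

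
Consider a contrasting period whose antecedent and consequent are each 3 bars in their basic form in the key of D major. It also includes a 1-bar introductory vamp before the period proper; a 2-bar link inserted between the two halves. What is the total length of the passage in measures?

Basic contrasting period: 3 + 3 = 6 bars.
6 (basic form) + 1 (introduction) + 2 (link) = 9.

9 measures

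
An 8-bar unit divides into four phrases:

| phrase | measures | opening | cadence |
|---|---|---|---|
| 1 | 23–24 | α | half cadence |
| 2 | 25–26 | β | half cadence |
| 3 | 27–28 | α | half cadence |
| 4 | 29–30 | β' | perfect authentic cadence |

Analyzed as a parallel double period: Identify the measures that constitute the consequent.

In a double period the four phrases pair into a large antecedent (phrases 1–2, ending half cadence) and a large consequent (phrases 3–4, ending perfect authentic cadence). The consequent spans measures 27–30.

measures 27–30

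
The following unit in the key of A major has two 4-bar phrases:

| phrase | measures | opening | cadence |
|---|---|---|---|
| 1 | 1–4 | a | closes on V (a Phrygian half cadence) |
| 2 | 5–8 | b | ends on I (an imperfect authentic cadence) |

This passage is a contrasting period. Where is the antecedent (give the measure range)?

The antecedent is the phrase ending with the weaker cadence (Phrygian half cadence, phrase 1) and the consequent the one ending more conclusively (imperfect authentic cadence, phrase 2); the antecedent is mm. 1–4.

measures 1–4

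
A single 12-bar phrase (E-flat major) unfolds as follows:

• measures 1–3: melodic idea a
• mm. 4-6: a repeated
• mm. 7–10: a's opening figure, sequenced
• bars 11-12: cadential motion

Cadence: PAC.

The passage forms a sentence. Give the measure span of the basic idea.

measures 1–3

The presentation of a sentence is the basic idea (bars 1–3) plus its repetition (measures 4-6); the basic idea is therefore measures 1-3.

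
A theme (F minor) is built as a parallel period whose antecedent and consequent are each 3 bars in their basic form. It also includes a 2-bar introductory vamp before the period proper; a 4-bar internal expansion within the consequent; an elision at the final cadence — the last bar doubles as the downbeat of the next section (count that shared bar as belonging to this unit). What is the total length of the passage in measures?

12 measures

Basic parallel period: 3 + 3 = 6 bars.
6 (basic form) + 2 (introduction) + 4 (internal expansion) = 12.
The elision shares a bar with the next section but does not change this unit's count.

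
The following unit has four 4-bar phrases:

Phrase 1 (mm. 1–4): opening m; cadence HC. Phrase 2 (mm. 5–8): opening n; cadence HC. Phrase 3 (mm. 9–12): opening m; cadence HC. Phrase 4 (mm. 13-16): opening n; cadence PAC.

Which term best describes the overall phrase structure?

parallel double period

Four phrases in two halves: the first half (mm. 1-8) ends with a half cadence, the second (mm. 9–16) with a perfect authentic cadence — a large antecedent–consequent pair, i.e. a double period.
Phrase 3 begins with the same material as phrase 1, making it parallel.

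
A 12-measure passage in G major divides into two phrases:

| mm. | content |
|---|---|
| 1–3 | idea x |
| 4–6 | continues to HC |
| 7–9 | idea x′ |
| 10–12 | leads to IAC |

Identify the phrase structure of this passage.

parallel period

Phrase 1 ends with a half cadence (weaker) and phrase 2 with an imperfect authentic cadence (stronger): antecedent + consequent = a period.
The two phrases open with the same material (x / x′), so the period is parallel.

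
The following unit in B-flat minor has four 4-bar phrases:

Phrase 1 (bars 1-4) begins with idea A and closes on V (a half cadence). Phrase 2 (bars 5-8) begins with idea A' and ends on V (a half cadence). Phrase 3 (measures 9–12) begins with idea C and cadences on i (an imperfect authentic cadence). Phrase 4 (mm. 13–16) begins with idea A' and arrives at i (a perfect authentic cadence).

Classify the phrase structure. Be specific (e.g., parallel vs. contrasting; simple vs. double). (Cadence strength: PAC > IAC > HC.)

Four phrases in two halves: the first half (mm. 1–8) ends with a half cadence, the second (measures 9-16) with a perfect authentic cadence — a large antecedent–consequent pair, i.e. a double period.
Phrase 3 begins with different material from phrase 1, making it contrasting.

contrasting double period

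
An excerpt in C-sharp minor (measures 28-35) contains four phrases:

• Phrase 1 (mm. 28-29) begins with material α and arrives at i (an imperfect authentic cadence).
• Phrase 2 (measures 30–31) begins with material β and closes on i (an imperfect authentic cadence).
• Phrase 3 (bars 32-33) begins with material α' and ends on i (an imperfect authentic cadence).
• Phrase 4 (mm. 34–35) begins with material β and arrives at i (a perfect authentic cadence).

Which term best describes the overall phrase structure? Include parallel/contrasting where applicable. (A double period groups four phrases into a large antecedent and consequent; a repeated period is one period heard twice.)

Four phrases in two halves: the first half (bars 28-31) ends with an imperfect authentic cadence, the second (mm. 32–35) with a perfect authentic cadence — a large antecedent–consequent pair, i.e. a double period.
Phrase 3 begins with the same material as phrase 1, making it parallel.

parallel double period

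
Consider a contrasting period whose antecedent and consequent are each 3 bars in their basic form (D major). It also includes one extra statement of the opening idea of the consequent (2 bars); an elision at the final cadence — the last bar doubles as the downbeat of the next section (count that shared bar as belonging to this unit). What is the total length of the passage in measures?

Basic contrasting period: 3 + 3 = 6 bars.
6 (basic form) + 2 (extra statement) = 8.
The elision shares a bar with the next section but does not change this unit's count.

8 measures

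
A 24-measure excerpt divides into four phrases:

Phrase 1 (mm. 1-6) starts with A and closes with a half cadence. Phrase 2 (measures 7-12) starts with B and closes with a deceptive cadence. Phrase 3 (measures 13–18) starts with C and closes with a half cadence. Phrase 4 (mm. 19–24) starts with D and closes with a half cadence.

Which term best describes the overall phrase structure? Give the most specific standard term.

phrase group

Phrase 4 ends with a half cadence, no stronger than phrase 2's deceptive cadence, so the four phrases do not form a double period; nor do phrases 3–4 duplicate 1–2, so it is not a repeated period. With no phrase reaching a conclusive cadence, the passage is a phrase group.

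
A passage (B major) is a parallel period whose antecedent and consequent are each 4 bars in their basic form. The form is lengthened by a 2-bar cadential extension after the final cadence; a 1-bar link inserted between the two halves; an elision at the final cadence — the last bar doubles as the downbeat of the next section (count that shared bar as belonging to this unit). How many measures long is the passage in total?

Basic parallel period: 4 + 4 = 8 bars.
8 (basic form) + 2 (cadential extension) + 1 (link) = 11.
The elision shares a bar with the next section but does not change this unit's count.

11 measures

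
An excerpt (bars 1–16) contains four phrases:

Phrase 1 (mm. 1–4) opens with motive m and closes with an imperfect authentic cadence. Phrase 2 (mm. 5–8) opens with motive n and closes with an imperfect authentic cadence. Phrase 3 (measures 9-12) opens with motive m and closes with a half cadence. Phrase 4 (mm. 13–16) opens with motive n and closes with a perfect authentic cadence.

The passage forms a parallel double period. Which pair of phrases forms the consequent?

phrases 3 and 4

In a double period the first pair of phrases (ending imperfect authentic cadence) is the large antecedent and the second pair (ending perfect authentic cadence) is the large consequent; the consequent is phrases 3 and 4.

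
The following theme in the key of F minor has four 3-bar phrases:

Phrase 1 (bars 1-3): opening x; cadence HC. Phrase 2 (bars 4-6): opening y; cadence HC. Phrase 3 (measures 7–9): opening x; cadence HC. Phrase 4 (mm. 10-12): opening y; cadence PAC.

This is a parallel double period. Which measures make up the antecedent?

In a double period the first pair of phrases (ending half cadence) is the large antecedent and the second pair (ending perfect authentic cadence) is the large consequent; the antecedent is measures 1–6.

measures 1–6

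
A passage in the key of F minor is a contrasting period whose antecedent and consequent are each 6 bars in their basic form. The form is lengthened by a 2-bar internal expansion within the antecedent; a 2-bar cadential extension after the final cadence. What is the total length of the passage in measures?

Basic contrasting period: 6 + 6 = 12 bars.
12 (basic form) + 2 (internal expansion) + 2 (cadential extension) = 16.

16 measures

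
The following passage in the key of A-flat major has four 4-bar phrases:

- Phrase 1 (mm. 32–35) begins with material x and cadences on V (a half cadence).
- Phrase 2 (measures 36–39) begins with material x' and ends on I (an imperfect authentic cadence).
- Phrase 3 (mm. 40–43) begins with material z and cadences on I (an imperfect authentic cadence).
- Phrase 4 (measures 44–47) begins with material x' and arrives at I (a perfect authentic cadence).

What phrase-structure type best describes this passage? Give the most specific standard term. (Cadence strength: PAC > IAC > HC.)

Four phrases in two halves: the first half (bars 32–39) ends with an imperfect authentic cadence, the second (measures 40-47) with a perfect authentic cadence — a large antecedent–consequent pair, i.e. a double period.
Phrase 3 begins with different material from phrase 1, making it contrasting.

contrasting double period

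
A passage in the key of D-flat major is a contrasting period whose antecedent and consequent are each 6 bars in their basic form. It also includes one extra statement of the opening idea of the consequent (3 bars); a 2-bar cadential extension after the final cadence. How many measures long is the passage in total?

Basic contrasting period: 6 + 6 = 12 bars.
12 (basic form) + 3 (extra statement) + 2 (cadential extension) = 17.

17 measures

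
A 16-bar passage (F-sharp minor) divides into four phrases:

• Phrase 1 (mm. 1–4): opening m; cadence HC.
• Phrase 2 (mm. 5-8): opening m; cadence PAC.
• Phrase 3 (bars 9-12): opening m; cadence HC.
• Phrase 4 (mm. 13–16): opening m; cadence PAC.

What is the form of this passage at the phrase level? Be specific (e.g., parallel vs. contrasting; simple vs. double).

repeated period

The cadence pattern HC–PAC–HC–PAC is weak–strong twice, and phrases 3–4 restate phrases 1–2: a period heard twice, not a double period (which would end weakly at phrase 2).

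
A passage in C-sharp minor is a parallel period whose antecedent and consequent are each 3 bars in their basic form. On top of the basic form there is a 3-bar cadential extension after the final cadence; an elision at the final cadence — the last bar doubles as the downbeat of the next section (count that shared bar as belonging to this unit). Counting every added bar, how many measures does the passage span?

Basic parallel period: 3 + 3 = 6 bars.
6 (basic form) + 3 (cadential extension) = 9.
The elision shares a bar with the next section but does not change this unit's count.

9 measures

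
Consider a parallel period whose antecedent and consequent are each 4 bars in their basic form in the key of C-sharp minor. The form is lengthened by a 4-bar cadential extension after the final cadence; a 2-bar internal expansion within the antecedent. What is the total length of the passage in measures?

14 measures

Basic parallel period: 4 + 4 = 8 bars.
8 (basic form) + 4 (cadential extension) + 2 (internal expansion) = 14.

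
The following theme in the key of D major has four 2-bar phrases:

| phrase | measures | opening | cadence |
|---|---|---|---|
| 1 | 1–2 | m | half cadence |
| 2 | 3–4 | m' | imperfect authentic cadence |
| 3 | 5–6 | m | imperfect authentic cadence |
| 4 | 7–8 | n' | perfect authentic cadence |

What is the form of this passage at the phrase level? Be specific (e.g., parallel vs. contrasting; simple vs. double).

parallel double period

Four phrases in two halves: the first half (mm. 1–4) ends with an imperfect authentic cadence, the second (mm. 5-8) with a perfect authentic cadence — a large antecedent–consequent pair, i.e. a double period.
Phrase 3 begins with the same material as phrase 1, making it parallel.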